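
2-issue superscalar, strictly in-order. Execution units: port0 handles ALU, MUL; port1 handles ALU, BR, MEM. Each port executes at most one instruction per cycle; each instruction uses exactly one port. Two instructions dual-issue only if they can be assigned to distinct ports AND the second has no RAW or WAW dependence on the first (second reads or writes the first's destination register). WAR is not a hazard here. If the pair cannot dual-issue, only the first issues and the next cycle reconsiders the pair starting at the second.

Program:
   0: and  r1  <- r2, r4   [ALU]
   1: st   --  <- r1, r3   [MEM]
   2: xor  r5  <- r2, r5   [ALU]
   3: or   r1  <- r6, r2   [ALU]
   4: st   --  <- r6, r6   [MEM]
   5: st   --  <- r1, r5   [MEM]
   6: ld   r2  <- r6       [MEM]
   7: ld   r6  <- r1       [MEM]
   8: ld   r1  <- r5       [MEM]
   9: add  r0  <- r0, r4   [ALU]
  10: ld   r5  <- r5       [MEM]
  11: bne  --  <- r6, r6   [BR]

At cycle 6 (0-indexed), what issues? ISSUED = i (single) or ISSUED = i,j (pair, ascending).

ISSUED = 8,9

[0] i0  and.ALU  -- RAW r1
[1] i1+i2  st.MEM+xor.ALU  -- dual
[2] i3+i4  or.ALU+st.MEM  -- dual
[3] i5  st.MEM  -- no-port MEM/MEM
[4] i6  ld.MEM  -- no-port MEM/MEM
[5] i7  ld.MEM  -- no-port MEM/MEM
[6] i8+i9  ld.MEM+add.ALU  -- dual
[7] i10  ld.MEM  -- no-port MEM/BR
[8] i11  bne.BR  -- tail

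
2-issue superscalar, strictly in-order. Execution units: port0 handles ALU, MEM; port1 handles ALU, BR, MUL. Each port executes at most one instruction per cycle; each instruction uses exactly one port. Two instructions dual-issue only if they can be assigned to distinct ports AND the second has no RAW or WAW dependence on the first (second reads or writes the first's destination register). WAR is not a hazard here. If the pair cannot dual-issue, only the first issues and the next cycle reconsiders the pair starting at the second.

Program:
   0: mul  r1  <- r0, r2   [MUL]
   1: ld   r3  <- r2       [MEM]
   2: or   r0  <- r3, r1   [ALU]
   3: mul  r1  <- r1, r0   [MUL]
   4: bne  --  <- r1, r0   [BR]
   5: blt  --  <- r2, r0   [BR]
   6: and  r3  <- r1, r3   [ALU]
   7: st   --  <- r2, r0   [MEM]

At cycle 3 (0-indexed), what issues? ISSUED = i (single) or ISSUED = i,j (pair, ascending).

ISSUED = 4

c0: i0,i1 mul+ld  pair
c1: i2 or  RAW r0
c2: i3 mul  no-port MUL/BR
c3: i4 bne  no-port BR/BR
c4: i5,i6 blt+and  pair
c5: i7 st  tail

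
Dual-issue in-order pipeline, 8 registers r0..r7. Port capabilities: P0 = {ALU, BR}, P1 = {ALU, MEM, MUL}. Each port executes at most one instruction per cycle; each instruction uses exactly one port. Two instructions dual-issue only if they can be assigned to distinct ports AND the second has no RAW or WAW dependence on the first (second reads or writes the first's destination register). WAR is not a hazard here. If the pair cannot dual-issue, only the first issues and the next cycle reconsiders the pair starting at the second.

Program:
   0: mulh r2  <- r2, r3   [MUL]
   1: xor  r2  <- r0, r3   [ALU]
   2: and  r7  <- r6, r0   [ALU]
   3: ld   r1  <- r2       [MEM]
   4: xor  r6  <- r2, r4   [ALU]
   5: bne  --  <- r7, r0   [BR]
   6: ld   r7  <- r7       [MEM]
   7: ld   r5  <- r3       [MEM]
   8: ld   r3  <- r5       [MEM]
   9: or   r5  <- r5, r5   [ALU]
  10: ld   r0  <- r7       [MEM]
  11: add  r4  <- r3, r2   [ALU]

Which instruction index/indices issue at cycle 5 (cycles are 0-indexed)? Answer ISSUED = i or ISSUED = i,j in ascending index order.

c0: i0 mulh  WAW r2
c1: i1/i2 xor/and  2-wide
c2: i3/i4 ld/xor  2-wide
c3: i5/i6 bne/ld  2-wide
c4: i7 ld  no-port MEM/MEM
c5: i8/i9 ld/or  2-wide
c6: i10/i11 ld/add  2-wide

ISSUED = 8,9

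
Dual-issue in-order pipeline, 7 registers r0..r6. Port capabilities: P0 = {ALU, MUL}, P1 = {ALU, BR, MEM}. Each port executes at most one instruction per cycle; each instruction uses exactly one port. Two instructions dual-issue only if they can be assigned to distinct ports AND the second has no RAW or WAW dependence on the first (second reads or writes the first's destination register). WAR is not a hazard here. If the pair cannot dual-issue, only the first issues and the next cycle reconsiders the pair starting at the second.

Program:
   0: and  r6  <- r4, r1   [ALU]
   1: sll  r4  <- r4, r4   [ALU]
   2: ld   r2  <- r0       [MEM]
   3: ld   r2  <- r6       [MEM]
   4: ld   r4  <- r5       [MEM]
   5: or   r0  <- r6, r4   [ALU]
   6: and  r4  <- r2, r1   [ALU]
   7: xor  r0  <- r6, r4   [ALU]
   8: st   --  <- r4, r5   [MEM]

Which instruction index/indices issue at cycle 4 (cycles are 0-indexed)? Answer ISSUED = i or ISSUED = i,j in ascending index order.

ISSUED = 5,6

0. and.ALU+sll.ALU @i0+i1  | 2-wide
1. ld.MEM @i2  | no-port MEM/MEM
2. ld.MEM @i3  | no-port MEM/MEM
3. ld.MEM @i4  | RAW r4
4. or.ALU+and.ALU @i5+i6  | 2-wide
5. xor.ALU+st.MEM @i7+i8  | 2-wide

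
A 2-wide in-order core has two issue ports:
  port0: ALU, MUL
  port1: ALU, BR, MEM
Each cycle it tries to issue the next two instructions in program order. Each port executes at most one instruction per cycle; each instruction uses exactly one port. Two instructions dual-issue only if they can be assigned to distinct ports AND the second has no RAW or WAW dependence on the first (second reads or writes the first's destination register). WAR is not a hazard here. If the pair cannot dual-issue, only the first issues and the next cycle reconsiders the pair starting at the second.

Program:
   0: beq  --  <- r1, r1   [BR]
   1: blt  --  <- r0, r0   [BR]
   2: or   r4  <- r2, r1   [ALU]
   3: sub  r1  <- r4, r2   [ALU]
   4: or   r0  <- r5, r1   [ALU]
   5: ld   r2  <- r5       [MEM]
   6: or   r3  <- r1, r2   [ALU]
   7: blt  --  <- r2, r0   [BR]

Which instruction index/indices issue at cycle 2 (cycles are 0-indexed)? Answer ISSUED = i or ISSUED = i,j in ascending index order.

0. beq @i0  | no-port BR/BR
1. blt or @i1+i2  | dual
2. sub @i3  | RAW r1
3. or ld @i4+i5  | dual
4. or blt @i6+i7  | dual

ISSUED = 3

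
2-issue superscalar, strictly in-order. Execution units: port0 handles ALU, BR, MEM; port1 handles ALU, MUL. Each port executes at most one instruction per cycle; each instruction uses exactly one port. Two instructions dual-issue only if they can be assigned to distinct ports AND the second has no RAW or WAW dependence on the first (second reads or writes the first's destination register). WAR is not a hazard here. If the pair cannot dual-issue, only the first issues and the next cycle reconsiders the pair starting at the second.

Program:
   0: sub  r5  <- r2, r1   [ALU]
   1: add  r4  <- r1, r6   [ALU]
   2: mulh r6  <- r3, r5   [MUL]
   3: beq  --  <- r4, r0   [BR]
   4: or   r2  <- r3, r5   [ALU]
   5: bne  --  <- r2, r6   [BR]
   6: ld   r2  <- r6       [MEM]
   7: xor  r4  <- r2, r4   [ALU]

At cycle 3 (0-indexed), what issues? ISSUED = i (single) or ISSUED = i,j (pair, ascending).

t=0 i0,i1:sub;add ; dual
t=1 i2,i3:mulh;beq ; dual
t=2 i4:or ; RAW r2
t=3 i5:bne ; no-port BR/MEM
t=4 i6:ld ; RAW r2
t=5 i7:xor ; tail

ISSUED = 5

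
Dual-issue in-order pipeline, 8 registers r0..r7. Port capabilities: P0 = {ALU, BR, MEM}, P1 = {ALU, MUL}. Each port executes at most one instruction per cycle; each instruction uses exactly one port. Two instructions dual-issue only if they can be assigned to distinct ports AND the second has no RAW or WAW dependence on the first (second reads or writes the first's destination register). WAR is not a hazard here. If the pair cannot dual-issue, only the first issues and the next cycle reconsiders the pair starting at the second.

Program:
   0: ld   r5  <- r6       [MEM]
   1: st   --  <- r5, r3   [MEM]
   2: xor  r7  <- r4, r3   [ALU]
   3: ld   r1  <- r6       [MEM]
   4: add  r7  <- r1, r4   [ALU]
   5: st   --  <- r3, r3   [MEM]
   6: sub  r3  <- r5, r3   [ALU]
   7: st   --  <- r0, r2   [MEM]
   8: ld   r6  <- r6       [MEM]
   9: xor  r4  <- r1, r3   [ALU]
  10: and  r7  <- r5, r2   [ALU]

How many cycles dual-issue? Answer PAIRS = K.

t=0 i0:ld.MEM ; no-port MEM/MEM
t=1 i1/i2:st.MEM/xor.ALU ; pair
t=2 i3:ld.MEM ; RAW r1
t=3 i4/i5:add.ALU/st.MEM ; pair
t=4 i6/i7:sub.ALU/st.MEM ; pair
t=5 i8/i9:ld.MEM/xor.ALU ; pair
t=6 i10:and.ALU ; tail

PAIRS = 4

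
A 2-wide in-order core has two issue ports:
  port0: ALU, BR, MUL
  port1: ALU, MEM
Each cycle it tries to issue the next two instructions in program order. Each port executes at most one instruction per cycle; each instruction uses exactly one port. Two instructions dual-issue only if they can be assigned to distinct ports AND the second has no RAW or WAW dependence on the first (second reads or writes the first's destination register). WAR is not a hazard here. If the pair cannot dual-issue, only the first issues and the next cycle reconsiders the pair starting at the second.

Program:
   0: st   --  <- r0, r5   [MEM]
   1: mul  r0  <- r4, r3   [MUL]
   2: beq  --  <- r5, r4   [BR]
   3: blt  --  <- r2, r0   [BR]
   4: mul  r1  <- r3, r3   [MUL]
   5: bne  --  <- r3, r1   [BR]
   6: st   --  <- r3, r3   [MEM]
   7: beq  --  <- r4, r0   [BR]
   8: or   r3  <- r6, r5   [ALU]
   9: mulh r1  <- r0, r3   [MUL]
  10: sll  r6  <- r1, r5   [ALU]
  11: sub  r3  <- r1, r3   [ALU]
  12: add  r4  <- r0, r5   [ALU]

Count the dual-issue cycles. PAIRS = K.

PAIRS = 4

c0: i0&i1 st;mul  pair
c1: i2 beq  no-port BR/BR
c2: i3 blt  no-port BR/MUL
c3: i4 mul  no-port MUL/BR
c4: i5&i6 bne;st  pair
c5: i7&i8 beq;or  pair
c6: i9 mulh  RAW r1
c7: i10&i11 sll;sub  pair
c8: i12 add  tail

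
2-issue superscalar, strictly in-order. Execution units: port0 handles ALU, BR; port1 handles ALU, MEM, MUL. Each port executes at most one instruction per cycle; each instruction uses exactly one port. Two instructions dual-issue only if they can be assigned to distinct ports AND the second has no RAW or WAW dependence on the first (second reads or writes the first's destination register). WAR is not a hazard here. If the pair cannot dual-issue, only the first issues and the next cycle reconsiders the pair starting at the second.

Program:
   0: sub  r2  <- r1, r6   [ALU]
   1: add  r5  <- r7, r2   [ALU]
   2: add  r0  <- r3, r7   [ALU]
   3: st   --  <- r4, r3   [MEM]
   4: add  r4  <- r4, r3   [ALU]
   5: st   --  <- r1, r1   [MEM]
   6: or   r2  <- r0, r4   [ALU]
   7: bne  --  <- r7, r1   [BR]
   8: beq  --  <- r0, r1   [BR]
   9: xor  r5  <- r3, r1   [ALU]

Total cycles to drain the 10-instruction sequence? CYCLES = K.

#0 head=0: sub.ALU i0 RAW r2
#1 head=1: add.ALU/add.ALU i1&i2 pair
#2 head=3: st.MEM/add.ALU i3&i4 pair
#3 head=5: st.MEM/or.ALU i5&i6 pair
#4 head=7: bne.BR i7 no-port BR/BR
#5 head=8: beq.BR/xor.ALU i8&i9 pair

CYCLES = 6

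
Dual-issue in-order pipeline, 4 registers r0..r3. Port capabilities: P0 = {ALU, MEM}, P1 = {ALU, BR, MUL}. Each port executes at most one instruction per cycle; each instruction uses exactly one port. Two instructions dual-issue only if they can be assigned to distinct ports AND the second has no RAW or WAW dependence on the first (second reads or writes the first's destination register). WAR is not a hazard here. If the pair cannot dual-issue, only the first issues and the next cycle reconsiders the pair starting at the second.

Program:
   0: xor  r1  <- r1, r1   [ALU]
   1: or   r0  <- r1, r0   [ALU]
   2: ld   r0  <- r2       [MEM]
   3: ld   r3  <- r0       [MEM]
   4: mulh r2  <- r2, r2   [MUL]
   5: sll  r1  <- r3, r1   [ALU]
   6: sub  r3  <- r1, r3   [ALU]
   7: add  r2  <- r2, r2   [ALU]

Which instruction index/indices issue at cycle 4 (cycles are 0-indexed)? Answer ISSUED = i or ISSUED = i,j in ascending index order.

c0: i0 xor  RAW r1
c1: i1 or  WAW r0
c2: i2 ld  no-port MEM/MEM
c3: i3&i4 ld;mulh  pair
c4: i5 sll  RAW r1
c5: i6&i7 sub;add  pair

ISSUED = 5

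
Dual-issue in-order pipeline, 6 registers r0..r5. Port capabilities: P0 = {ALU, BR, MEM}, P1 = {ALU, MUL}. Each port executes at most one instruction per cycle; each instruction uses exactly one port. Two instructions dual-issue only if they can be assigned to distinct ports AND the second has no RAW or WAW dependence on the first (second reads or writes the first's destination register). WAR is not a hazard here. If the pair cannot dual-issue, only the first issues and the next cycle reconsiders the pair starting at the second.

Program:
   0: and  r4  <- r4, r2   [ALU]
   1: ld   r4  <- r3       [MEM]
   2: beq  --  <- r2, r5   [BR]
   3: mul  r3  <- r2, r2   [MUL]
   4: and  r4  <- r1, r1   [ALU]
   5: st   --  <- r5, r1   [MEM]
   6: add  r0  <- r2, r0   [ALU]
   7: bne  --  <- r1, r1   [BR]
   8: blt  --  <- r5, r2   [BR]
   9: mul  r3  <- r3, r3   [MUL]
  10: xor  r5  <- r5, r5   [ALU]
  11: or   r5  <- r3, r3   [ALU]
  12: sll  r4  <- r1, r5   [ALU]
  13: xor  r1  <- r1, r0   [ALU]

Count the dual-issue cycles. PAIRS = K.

t=0 i0:and ; WAW r4
t=1 i1:ld ; no-port MEM/BR
t=2 i2&i3:beq/mul ; dual
t=3 i4&i5:and/st ; dual
t=4 i6&i7:add/bne ; dual
t=5 i8&i9:blt/mul ; dual
t=6 i10:xor ; WAW r5
t=7 i11:or ; RAW r5
t=8 i12&i13:sll/xor ; dual

PAIRS = 5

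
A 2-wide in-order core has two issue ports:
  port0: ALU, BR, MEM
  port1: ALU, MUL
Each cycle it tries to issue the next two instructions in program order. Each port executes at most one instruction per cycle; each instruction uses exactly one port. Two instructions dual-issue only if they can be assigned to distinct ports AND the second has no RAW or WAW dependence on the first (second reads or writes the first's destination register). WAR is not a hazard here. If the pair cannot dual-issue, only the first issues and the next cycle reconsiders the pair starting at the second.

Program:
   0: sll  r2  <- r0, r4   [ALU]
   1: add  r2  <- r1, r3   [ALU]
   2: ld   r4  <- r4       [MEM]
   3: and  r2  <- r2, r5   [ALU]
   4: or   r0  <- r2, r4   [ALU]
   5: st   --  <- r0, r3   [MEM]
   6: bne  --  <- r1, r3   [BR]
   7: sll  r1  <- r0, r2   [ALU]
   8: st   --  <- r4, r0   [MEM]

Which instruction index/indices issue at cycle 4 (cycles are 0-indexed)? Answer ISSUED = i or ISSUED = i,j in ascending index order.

ISSUED = 5

[0] i0  sll  -- WAW r2
[1] i1&i2  add+ld  -- pair
[2] i3  and  -- RAW r2
[3] i4  or  -- RAW r0
[4] i5  st  -- no-port MEM/BR
[5] i6&i7  bne+sll  -- pair
[6] i8  st  -- tail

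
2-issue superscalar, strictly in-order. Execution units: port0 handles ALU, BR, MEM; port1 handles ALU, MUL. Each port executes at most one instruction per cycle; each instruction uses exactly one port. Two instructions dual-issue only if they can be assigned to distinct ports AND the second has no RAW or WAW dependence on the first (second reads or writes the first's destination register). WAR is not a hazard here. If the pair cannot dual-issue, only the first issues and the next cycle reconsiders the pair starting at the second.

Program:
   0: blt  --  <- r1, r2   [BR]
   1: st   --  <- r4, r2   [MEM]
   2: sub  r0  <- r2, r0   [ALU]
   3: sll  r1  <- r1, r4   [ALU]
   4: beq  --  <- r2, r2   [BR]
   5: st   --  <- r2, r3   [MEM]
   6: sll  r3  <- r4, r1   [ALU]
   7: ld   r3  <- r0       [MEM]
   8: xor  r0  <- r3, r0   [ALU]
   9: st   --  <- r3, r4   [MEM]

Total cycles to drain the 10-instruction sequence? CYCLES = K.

CYCLES = 6

t=0 i0:blt ; no-port BR/MEM
t=1 i1&i2:st;sub ; pair
t=2 i3&i4:sll;beq ; pair
t=3 i5&i6:st;sll ; pair
t=4 i7:ld ; RAW r3
t=5 i8&i9:xor;st ; pair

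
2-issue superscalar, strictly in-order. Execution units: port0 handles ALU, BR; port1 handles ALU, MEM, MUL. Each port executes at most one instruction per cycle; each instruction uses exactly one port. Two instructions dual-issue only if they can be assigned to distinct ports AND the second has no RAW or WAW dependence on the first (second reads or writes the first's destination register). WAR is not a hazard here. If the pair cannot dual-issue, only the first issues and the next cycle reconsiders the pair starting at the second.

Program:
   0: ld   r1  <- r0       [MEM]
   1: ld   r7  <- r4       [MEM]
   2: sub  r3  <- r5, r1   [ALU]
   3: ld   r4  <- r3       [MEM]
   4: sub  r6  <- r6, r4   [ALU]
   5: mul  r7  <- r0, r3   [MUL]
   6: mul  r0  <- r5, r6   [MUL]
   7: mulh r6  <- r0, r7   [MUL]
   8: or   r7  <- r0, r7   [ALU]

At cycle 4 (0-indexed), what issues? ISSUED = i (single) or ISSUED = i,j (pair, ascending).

0. ld.MEM @i0  | no-port MEM/MEM
1. ld.MEM;sub.ALU @i1+i2  | dual
2. ld.MEM @i3  | RAW r4
3. sub.ALU;mul.MUL @i4+i5  | dual
4. mul.MUL @i6  | no-port MUL/MUL
5. mulh.MUL;or.ALU @i7+i8  | dual

ISSUED = 6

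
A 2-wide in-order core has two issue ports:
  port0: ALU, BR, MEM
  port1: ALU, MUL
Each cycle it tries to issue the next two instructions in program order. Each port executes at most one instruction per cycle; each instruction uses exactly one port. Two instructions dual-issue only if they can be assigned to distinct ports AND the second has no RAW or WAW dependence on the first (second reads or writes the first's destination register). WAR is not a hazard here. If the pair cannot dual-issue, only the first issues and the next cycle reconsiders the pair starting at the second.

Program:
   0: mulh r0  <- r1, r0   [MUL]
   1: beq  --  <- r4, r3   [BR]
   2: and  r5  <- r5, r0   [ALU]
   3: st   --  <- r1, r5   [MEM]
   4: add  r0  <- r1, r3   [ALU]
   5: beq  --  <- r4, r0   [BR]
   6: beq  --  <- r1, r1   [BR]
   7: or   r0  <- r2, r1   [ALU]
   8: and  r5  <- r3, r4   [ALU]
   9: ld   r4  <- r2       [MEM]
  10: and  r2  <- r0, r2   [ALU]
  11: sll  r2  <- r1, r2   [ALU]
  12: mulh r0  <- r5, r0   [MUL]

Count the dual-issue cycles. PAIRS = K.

#0 head=0: mulh.MUL/beq.BR i0,i1 dual
#1 head=2: and.ALU i2 RAW r5
#2 head=3: st.MEM/add.ALU i3,i4 dual
#3 head=5: beq.BR i5 no-port BR/BR
#4 head=6: beq.BR/or.ALU i6,i7 dual
#5 head=8: and.ALU/ld.MEM i8,i9 dual
#6 head=10: and.ALU i10 RAW+WAW r2
#7 head=11: sll.ALU/mulh.MUL i11,i12 dual

PAIRS = 5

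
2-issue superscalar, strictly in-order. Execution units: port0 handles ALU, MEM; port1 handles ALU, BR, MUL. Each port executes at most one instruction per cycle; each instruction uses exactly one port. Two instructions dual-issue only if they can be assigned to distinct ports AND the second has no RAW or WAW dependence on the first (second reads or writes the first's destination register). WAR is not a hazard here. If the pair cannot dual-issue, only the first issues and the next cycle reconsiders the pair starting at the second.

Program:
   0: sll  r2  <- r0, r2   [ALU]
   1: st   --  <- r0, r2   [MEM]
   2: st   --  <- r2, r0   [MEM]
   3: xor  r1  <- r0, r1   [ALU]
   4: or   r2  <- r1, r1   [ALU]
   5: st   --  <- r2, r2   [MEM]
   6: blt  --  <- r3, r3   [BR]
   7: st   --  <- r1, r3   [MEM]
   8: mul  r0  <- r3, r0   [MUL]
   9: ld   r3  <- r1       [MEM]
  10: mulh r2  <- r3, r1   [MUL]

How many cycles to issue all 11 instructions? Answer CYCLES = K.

0. sll.ALU @i0  | RAW r2
1. st.MEM @i1  | no-port MEM/MEM
2. st.MEM xor.ALU @i2+i3  | pair
3. or.ALU @i4  | RAW r2
4. st.MEM blt.BR @i5+i6  | pair
5. st.MEM mul.MUL @i7+i8  | pair
6. ld.MEM @i9  | RAW r3
7. mulh.MUL @i10  | tail

CYCLES = 8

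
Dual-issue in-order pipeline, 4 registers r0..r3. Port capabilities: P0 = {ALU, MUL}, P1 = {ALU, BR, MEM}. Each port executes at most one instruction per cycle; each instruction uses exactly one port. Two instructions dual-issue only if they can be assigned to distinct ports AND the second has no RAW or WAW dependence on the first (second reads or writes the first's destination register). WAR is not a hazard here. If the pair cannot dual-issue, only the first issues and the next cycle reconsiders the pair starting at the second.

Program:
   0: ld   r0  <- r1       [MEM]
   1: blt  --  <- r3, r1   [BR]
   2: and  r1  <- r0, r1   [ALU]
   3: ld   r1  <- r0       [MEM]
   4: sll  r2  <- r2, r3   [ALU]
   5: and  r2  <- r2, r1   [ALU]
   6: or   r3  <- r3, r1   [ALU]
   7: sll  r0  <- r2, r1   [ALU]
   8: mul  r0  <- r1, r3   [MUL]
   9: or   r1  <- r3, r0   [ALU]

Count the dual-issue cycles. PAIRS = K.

0. ld @i0  | no-port MEM/BR
1. blt+and @i1+i2  | pair
2. ld+sll @i3+i4  | pair
3. and+or @i5+i6  | pair
4. sll @i7  | WAW r0
5. mul @i8  | RAW r0
6. or @i9  | tail

PAIRS = 3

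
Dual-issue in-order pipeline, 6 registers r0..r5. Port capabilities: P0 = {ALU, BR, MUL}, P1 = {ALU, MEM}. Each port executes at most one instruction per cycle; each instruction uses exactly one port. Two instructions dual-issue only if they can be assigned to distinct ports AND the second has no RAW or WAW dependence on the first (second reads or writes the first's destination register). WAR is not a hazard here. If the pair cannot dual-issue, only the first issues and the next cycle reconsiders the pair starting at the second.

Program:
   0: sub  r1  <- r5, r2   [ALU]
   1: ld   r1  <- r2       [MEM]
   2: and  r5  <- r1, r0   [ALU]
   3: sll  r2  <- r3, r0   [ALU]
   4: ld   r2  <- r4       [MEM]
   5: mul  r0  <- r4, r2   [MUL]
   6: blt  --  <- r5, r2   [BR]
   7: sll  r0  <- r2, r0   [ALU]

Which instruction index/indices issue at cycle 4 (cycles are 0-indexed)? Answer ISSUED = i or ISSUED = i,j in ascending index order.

ISSUED = 5

[0] i0  sub.ALU  -- WAW r1
[1] i1  ld.MEM  -- RAW r1
[2] i2+i3  and.ALU/sll.ALU  -- 2-wide
[3] i4  ld.MEM  -- RAW r2
[4] i5  mul.MUL  -- no-port MUL/BR
[5] i6+i7  blt.BR/sll.ALU  -- 2-wide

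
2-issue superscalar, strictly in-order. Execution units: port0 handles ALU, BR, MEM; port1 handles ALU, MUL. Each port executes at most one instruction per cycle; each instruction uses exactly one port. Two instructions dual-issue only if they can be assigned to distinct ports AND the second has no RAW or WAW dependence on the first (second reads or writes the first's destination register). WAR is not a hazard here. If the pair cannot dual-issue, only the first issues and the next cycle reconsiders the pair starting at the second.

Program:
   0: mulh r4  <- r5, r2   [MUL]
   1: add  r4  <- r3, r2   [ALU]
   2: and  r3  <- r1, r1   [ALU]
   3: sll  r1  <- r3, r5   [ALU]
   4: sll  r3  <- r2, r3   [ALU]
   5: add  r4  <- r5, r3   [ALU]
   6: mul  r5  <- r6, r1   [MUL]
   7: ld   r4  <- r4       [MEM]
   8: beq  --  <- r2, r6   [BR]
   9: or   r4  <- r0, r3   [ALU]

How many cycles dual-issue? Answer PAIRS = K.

0. mulh @i0  | WAW r4
1. add+and @i1,i2  | pair
2. sll+sll @i3,i4  | pair
3. add+mul @i5,i6  | pair
4. ld @i7  | no-port MEM/BR
5. beq+or @i8,i9  | pair

PAIRS = 4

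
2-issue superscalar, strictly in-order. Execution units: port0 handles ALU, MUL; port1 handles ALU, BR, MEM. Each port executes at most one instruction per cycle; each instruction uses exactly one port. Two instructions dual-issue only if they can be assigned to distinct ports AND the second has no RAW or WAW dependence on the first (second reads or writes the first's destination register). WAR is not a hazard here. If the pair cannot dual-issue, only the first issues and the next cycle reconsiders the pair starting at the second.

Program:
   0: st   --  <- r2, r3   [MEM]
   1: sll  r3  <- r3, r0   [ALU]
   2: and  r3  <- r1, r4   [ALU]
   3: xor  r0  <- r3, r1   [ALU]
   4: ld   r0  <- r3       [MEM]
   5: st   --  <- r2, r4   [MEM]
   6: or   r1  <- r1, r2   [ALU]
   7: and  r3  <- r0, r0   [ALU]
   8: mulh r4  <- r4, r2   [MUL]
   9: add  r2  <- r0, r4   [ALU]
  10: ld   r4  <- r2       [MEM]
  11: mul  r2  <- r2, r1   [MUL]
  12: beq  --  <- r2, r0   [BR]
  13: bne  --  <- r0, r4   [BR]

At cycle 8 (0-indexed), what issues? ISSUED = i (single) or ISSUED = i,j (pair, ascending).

ISSUED = 12

0. st;sll @i0+i1  | pair
1. and @i2  | RAW r3
2. xor @i3  | WAW r0
3. ld @i4  | no-port MEM/MEM
4. st;or @i5+i6  | pair
5. and;mulh @i7+i8  | pair
6. add @i9  | RAW r2
7. ld;mul @i10+i11  | pair
8. beq @i12  | no-port BR/BR
9. bne @i13  | tail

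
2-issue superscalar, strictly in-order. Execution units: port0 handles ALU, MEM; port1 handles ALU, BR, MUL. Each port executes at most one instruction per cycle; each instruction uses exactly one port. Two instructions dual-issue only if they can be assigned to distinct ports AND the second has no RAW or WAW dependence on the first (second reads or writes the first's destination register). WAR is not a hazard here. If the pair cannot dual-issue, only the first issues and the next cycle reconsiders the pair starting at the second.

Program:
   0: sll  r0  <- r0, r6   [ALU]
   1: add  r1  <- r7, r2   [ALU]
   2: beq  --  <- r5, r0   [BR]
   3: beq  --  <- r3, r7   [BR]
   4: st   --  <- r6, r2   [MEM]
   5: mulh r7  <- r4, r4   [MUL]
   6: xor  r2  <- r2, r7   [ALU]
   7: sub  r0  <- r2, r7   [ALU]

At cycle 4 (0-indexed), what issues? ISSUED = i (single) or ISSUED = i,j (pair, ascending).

#0 head=0: sll add i0&i1 pair
#1 head=2: beq i2 no-port BR/BR
#2 head=3: beq st i3&i4 pair
#3 head=5: mulh i5 RAW r7
#4 head=6: xor i6 RAW r2
#5 head=7: sub i7 tail

ISSUED = 6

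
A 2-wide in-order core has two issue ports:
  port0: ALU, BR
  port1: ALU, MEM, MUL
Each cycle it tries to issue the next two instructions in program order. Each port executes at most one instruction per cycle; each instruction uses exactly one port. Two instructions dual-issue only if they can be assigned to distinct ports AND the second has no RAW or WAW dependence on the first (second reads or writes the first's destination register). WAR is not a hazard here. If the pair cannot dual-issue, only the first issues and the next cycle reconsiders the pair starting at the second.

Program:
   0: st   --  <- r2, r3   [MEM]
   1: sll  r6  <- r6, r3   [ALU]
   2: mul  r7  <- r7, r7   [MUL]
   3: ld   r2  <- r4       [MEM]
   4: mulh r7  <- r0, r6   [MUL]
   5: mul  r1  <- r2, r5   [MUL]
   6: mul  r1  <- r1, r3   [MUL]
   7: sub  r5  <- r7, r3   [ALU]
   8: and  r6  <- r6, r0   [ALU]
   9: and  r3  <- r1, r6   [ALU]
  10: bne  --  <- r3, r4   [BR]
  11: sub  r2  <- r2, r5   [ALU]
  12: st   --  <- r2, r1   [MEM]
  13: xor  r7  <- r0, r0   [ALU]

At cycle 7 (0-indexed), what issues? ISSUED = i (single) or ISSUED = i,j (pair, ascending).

  cy0 -> i0&i1 (st/sll) dual
  cy1 -> i2 (mul) no-port MUL/MEM
  cy2 -> i3 (ld) no-port MEM/MUL
  cy3 -> i4 (mulh) no-port MUL/MUL
  cy4 -> i5 (mul) no-port MUL/MUL
  cy5 -> i6&i7 (mul/sub) dual
  cy6 -> i8 (and) RAW r6
  cy7 -> i9 (and) RAW r3
  cy8 -> i10&i11 (bne/sub) dual
  cy9 -> i12&i13 (st/xor) dual

ISSUED = 9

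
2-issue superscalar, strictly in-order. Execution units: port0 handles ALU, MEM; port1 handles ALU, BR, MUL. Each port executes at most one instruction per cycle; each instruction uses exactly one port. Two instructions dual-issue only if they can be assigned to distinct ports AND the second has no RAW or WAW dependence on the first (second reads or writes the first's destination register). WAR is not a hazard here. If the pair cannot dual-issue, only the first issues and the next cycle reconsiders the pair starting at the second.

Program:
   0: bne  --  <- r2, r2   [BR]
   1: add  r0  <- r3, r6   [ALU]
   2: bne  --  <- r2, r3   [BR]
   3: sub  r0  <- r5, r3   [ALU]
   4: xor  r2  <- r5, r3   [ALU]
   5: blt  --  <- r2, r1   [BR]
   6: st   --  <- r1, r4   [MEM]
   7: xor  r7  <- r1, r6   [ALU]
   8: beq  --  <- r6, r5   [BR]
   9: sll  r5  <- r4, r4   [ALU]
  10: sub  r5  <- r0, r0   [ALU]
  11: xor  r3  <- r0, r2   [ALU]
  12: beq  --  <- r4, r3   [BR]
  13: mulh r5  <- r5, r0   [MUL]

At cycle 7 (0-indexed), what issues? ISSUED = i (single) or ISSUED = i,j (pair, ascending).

[0] i0/i1  bne+add  -- dual
[1] i2/i3  bne+sub  -- dual
[2] i4  xor  -- RAW r2
[3] i5/i6  blt+st  -- dual
[4] i7/i8  xor+beq  -- dual
[5] i9  sll  -- WAW r5
[6] i10/i11  sub+xor  -- dual
[7] i12  beq  -- no-port BR/MUL
[8] i13  mulh  -- tail

ISSUED = 12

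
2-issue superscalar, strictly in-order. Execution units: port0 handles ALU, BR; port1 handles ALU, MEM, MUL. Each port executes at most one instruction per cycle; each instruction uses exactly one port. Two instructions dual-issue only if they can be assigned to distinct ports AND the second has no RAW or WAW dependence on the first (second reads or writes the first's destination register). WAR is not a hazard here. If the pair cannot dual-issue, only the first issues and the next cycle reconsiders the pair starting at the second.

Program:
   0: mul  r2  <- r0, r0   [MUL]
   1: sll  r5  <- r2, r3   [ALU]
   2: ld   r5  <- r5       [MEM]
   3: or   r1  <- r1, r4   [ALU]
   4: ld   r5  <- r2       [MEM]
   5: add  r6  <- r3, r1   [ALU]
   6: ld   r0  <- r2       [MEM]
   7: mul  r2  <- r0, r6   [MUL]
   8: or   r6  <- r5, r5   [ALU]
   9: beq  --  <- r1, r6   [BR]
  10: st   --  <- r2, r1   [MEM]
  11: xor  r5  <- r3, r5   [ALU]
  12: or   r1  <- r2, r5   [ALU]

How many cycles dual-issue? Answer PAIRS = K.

PAIRS = 4

[0] i0  mul.MUL  -- RAW r2
[1] i1  sll.ALU  -- RAW+WAW r5
[2] i2/i3  ld.MEM+or.ALU  -- pair
[3] i4/i5  ld.MEM+add.ALU  -- pair
[4] i6  ld.MEM  -- no-port MEM/MUL
[5] i7/i8  mul.MUL+or.ALU  -- pair
[6] i9/i10  beq.BR+st.MEM  -- pair
[7] i11  xor.ALU  -- RAW r5
[8] i12  or.ALU  -- tail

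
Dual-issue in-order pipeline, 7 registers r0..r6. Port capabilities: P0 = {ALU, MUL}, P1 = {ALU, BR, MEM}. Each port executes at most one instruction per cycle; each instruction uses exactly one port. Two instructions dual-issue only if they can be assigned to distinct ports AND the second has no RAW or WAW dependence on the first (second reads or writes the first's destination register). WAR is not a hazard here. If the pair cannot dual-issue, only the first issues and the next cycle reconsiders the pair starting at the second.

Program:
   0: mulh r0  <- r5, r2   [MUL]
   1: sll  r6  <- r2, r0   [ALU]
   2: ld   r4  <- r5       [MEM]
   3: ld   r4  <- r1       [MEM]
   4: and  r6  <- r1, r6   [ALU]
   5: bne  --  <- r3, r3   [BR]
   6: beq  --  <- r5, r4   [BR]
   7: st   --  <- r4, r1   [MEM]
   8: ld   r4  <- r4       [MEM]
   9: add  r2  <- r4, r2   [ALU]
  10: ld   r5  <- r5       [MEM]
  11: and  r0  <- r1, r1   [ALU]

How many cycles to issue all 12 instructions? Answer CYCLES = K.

  cy0 -> i0 (mulh) RAW r0
  cy1 -> i1/i2 (sll+ld) dual
  cy2 -> i3/i4 (ld+and) dual
  cy3 -> i5 (bne) no-port BR/BR
  cy4 -> i6 (beq) no-port BR/MEM
  cy5 -> i7 (st) no-port MEM/MEM
  cy6 -> i8 (ld) RAW r4
  cy7 -> i9/i10 (add+ld) dual
  cy8 -> i11 (and) tail

CYCLES = 9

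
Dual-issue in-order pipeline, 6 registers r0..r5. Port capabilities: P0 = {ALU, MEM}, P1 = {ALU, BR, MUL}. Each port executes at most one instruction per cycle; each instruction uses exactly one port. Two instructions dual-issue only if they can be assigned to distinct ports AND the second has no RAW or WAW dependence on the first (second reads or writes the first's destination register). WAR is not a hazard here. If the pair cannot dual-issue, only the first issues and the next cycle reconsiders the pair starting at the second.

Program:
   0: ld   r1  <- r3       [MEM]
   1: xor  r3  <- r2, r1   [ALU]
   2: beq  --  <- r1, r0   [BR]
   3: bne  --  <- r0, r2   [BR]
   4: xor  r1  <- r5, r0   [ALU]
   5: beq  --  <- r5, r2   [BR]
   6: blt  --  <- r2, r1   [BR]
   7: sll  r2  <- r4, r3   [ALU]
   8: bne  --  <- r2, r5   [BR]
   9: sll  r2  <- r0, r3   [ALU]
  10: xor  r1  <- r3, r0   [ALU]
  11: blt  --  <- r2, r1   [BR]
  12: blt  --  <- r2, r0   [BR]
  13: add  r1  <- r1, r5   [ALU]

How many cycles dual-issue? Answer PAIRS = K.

[0] i0  ld  -- RAW r1
[1] i1/i2  xor beq  -- 2-wide
[2] i3/i4  bne xor  -- 2-wide
[3] i5  beq  -- no-port BR/BR
[4] i6/i7  blt sll  -- 2-wide
[5] i8/i9  bne sll  -- 2-wide
[6] i10  xor  -- RAW r1
[7] i11  blt  -- no-port BR/BR
[8] i12/i13  blt add  -- 2-wide

PAIRS = 5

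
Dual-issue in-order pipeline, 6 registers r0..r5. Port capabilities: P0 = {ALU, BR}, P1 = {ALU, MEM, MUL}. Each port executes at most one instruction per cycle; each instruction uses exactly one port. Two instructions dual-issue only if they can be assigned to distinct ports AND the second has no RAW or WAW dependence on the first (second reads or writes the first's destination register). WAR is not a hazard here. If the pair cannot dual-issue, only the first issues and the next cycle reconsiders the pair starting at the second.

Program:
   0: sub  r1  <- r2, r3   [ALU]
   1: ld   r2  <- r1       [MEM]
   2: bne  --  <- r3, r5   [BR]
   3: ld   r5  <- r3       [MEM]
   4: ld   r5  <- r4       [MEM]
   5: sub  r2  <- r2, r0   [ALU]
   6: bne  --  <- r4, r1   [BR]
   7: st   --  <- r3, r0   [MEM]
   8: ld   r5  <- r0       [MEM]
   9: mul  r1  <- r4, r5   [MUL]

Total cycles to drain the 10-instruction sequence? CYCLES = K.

  cy0 -> i0 (sub) RAW r1
  cy1 -> i1/i2 (ld/bne) 2-wide
  cy2 -> i3 (ld) no-port MEM/MEM
  cy3 -> i4/i5 (ld/sub) 2-wide
  cy4 -> i6/i7 (bne/st) 2-wide
  cy5 -> i8 (ld) no-port MEM/MUL
  cy6 -> i9 (mul) tail

CYCLES = 7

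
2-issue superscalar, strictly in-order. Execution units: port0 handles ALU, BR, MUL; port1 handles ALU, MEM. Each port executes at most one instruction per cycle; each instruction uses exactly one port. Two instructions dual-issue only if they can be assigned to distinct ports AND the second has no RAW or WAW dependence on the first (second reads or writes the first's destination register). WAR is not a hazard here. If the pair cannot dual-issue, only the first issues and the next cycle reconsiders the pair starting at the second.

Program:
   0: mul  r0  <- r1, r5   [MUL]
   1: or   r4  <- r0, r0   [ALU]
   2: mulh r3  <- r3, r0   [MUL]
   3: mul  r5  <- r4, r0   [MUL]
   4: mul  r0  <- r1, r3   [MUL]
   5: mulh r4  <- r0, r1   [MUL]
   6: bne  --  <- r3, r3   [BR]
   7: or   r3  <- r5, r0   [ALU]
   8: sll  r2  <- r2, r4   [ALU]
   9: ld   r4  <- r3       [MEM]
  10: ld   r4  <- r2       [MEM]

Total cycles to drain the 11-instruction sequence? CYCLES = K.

CYCLES = 8

[0] i0  mul.MUL  -- RAW r0
[1] i1&i2  or.ALU;mulh.MUL  -- 2-wide
[2] i3  mul.MUL  -- no-port MUL/MUL
[3] i4  mul.MUL  -- no-port MUL/MUL
[4] i5  mulh.MUL  -- no-port MUL/BR
[5] i6&i7  bne.BR;or.ALU  -- 2-wide
[6] i8&i9  sll.ALU;ld.MEM  -- 2-wide
[7] i10  ld.MEM  -- tail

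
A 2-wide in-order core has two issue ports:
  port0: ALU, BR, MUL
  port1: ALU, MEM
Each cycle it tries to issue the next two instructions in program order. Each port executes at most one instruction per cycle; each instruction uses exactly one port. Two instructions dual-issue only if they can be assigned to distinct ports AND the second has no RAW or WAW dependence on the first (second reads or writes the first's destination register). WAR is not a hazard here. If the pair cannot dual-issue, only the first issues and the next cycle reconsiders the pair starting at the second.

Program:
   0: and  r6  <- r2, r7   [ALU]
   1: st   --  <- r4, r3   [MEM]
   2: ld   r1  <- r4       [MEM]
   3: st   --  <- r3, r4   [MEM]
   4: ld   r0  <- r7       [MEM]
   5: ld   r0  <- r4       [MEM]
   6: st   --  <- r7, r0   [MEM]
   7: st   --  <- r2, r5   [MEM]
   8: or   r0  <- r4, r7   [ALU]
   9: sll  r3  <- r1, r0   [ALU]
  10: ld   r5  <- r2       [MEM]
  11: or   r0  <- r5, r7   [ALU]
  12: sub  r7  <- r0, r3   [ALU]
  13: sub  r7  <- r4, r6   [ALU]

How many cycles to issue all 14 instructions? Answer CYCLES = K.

CYCLES = 11

0. and.ALU/st.MEM @i0+i1  | 2-wide
1. ld.MEM @i2  | no-port MEM/MEM
2. st.MEM @i3  | no-port MEM/MEM
3. ld.MEM @i4  | no-port MEM/MEM
4. ld.MEM @i5  | no-port MEM/MEM
5. st.MEM @i6  | no-port MEM/MEM
6. st.MEM/or.ALU @i7+i8  | 2-wide
7. sll.ALU/ld.MEM @i9+i10  | 2-wide
8. or.ALU @i11  | RAW r0
9. sub.ALU @i12  | WAW r7
10. sub.ALU @i13  | tail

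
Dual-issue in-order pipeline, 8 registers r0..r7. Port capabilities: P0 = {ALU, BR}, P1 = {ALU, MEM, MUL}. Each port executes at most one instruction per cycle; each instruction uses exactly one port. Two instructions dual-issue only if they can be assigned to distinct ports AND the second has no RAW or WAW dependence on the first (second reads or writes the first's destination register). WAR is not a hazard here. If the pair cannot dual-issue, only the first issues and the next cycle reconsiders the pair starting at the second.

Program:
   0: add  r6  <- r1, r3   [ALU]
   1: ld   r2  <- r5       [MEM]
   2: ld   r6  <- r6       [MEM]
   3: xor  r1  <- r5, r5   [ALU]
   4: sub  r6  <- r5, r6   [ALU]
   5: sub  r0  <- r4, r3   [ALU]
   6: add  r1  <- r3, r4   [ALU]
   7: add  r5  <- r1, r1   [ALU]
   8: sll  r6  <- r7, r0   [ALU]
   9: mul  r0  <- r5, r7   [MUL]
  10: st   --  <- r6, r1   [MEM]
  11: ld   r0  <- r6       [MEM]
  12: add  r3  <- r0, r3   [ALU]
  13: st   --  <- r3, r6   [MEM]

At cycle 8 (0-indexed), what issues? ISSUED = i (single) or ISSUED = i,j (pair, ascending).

ISSUED = 12

#0 head=0: add.ALU+ld.MEM i0/i1 pair
#1 head=2: ld.MEM+xor.ALU i2/i3 pair
#2 head=4: sub.ALU+sub.ALU i4/i5 pair
#3 head=6: add.ALU i6 RAW r1
#4 head=7: add.ALU+sll.ALU i7/i8 pair
#5 head=9: mul.MUL i9 no-port MUL/MEM
#6 head=10: st.MEM i10 no-port MEM/MEM
#7 head=11: ld.MEM i11 RAW r0
#8 head=12: add.ALU i12 RAW r3
#9 head=13: st.MEM i13 tail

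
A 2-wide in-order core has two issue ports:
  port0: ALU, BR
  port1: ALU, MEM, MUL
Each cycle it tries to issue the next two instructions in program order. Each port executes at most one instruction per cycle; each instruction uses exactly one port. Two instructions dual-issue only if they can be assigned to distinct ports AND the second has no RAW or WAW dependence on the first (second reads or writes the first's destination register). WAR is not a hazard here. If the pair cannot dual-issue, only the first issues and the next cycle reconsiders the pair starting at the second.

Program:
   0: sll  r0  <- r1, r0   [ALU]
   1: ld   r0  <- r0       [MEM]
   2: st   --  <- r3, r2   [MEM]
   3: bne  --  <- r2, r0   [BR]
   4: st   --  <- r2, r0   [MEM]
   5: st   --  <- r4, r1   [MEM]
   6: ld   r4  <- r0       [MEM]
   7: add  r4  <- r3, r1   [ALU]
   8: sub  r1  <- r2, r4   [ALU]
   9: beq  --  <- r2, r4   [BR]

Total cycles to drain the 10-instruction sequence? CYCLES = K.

  cy0 -> i0 (sll) RAW+WAW r0
  cy1 -> i1 (ld) no-port MEM/MEM
  cy2 -> i2,i3 (st+bne) pair
  cy3 -> i4 (st) no-port MEM/MEM
  cy4 -> i5 (st) no-port MEM/MEM
  cy5 -> i6 (ld) WAW r4
  cy6 -> i7 (add) RAW r4
  cy7 -> i8,i9 (sub+beq) pair

CYCLES = 8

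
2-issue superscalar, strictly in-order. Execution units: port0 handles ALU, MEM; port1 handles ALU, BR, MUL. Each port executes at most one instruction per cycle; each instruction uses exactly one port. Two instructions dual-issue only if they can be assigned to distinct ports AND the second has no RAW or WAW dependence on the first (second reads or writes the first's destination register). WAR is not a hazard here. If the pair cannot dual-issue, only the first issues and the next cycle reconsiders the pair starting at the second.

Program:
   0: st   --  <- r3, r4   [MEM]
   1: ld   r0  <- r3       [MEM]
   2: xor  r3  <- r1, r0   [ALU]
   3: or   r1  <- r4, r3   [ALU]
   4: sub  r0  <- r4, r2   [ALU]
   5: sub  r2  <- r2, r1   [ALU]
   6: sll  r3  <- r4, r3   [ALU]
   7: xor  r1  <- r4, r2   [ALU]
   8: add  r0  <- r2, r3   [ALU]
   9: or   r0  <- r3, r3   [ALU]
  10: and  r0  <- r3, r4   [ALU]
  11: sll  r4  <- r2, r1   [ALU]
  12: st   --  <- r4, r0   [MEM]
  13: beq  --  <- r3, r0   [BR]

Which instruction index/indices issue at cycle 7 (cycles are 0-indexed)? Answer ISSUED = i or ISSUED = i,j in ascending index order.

t=0 i0:st.MEM ; no-port MEM/MEM
t=1 i1:ld.MEM ; RAW r0
t=2 i2:xor.ALU ; RAW r3
t=3 i3&i4:or.ALU sub.ALU ; 2-wide
t=4 i5&i6:sub.ALU sll.ALU ; 2-wide
t=5 i7&i8:xor.ALU add.ALU ; 2-wide
t=6 i9:or.ALU ; WAW r0
t=7 i10&i11:and.ALU sll.ALU ; 2-wide
t=8 i12&i13:st.MEM beq.BR ; 2-wide

ISSUED = 10,11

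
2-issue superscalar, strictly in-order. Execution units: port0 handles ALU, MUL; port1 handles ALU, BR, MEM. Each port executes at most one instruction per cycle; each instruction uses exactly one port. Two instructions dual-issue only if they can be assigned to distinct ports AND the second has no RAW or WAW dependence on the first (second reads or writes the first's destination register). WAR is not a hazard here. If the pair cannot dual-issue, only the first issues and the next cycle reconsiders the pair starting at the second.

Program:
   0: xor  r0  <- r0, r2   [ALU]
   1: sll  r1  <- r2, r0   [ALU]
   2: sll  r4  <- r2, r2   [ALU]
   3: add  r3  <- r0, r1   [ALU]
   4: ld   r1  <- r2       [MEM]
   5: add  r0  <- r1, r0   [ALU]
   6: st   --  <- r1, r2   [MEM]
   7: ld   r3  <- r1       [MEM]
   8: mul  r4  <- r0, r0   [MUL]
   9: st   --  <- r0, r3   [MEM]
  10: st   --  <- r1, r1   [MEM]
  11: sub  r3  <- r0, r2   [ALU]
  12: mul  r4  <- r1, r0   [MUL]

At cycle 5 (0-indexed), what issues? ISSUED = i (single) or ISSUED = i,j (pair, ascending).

ISSUED = 9

0. xor @i0  | RAW r0
1. sll;sll @i1/i2  | dual
2. add;ld @i3/i4  | dual
3. add;st @i5/i6  | dual
4. ld;mul @i7/i8  | dual
5. st @i9  | no-port MEM/MEM
6. st;sub @i10/i11  | dual
7. mul @i12  | tail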